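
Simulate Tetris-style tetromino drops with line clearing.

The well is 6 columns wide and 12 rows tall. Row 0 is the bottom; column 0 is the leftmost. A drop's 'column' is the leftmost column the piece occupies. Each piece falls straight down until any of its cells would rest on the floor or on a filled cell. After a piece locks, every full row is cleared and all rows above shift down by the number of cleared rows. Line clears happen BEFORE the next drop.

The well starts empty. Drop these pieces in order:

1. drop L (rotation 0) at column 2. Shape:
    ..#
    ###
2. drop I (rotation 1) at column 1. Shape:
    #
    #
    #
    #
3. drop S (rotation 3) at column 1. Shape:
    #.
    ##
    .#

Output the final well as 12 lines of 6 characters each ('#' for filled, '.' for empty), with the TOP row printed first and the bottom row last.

Answer: ......
......
......
......
......
......
.#....
.##...
.##...
.#....
.#..#.
.####.

Derivation:
Drop 1: L rot0 at col 2 lands with bottom-row=0; cleared 0 line(s) (total 0); column heights now [0 0 1 1 2 0], max=2
Drop 2: I rot1 at col 1 lands with bottom-row=0; cleared 0 line(s) (total 0); column heights now [0 4 1 1 2 0], max=4
Drop 3: S rot3 at col 1 lands with bottom-row=3; cleared 0 line(s) (total 0); column heights now [0 6 5 1 2 0], max=6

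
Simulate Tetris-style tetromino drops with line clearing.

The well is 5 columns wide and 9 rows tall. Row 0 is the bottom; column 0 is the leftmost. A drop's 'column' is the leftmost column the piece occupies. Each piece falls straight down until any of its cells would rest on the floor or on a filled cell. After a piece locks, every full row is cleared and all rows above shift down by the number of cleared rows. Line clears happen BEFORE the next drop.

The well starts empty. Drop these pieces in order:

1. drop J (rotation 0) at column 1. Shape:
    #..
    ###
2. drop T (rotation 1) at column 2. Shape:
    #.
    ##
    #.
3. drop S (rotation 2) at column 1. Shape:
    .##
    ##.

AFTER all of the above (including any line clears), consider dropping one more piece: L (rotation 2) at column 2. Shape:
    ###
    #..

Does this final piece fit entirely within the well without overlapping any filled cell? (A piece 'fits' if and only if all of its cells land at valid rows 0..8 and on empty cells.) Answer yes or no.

Answer: yes

Derivation:
Drop 1: J rot0 at col 1 lands with bottom-row=0; cleared 0 line(s) (total 0); column heights now [0 2 1 1 0], max=2
Drop 2: T rot1 at col 2 lands with bottom-row=1; cleared 0 line(s) (total 0); column heights now [0 2 4 3 0], max=4
Drop 3: S rot2 at col 1 lands with bottom-row=4; cleared 0 line(s) (total 0); column heights now [0 5 6 6 0], max=6
Test piece L rot2 at col 2 (width 3): heights before test = [0 5 6 6 0]; fits = True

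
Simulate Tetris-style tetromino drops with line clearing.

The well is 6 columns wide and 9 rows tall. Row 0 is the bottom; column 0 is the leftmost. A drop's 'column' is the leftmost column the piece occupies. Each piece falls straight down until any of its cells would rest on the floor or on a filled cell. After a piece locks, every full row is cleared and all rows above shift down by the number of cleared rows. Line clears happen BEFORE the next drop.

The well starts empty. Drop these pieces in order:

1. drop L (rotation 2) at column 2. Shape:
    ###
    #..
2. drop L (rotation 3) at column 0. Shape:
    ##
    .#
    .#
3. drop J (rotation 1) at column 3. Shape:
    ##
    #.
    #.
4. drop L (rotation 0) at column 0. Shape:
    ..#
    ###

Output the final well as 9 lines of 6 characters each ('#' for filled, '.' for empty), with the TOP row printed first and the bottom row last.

Drop 1: L rot2 at col 2 lands with bottom-row=0; cleared 0 line(s) (total 0); column heights now [0 0 2 2 2 0], max=2
Drop 2: L rot3 at col 0 lands with bottom-row=0; cleared 0 line(s) (total 0); column heights now [3 3 2 2 2 0], max=3
Drop 3: J rot1 at col 3 lands with bottom-row=2; cleared 0 line(s) (total 0); column heights now [3 3 2 5 5 0], max=5
Drop 4: L rot0 at col 0 lands with bottom-row=3; cleared 0 line(s) (total 0); column heights now [4 4 5 5 5 0], max=5

Answer: ......
......
......
......
..###.
####..
##.#..
.####.
.##...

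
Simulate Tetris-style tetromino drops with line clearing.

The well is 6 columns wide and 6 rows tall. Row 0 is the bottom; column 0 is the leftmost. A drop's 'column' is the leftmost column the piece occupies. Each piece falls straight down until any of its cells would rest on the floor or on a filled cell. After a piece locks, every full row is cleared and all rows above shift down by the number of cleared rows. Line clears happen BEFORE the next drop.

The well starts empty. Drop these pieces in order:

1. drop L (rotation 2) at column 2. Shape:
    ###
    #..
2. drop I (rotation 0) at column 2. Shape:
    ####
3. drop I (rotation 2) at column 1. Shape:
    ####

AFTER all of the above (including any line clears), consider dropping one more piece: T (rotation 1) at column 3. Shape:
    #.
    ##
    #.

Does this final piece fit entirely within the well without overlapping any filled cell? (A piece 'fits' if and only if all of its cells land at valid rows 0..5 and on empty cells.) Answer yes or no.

Answer: no

Derivation:
Drop 1: L rot2 at col 2 lands with bottom-row=0; cleared 0 line(s) (total 0); column heights now [0 0 2 2 2 0], max=2
Drop 2: I rot0 at col 2 lands with bottom-row=2; cleared 0 line(s) (total 0); column heights now [0 0 3 3 3 3], max=3
Drop 3: I rot2 at col 1 lands with bottom-row=3; cleared 0 line(s) (total 0); column heights now [0 4 4 4 4 3], max=4
Test piece T rot1 at col 3 (width 2): heights before test = [0 4 4 4 4 3]; fits = False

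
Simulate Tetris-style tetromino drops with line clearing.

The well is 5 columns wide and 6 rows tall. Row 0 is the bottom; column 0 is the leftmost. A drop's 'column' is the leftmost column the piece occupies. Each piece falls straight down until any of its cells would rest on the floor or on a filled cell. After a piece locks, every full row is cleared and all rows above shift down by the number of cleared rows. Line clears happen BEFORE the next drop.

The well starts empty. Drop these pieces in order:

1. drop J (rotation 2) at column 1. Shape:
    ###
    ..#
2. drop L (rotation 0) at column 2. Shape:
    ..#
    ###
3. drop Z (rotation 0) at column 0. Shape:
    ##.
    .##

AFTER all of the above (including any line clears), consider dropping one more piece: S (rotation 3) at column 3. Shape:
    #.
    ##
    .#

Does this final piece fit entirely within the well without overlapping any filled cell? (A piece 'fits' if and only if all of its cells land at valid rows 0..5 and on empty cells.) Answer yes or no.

Answer: no

Derivation:
Drop 1: J rot2 at col 1 lands with bottom-row=0; cleared 0 line(s) (total 0); column heights now [0 2 2 2 0], max=2
Drop 2: L rot0 at col 2 lands with bottom-row=2; cleared 0 line(s) (total 0); column heights now [0 2 3 3 4], max=4
Drop 3: Z rot0 at col 0 lands with bottom-row=3; cleared 0 line(s) (total 0); column heights now [5 5 4 3 4], max=5
Test piece S rot3 at col 3 (width 2): heights before test = [5 5 4 3 4]; fits = False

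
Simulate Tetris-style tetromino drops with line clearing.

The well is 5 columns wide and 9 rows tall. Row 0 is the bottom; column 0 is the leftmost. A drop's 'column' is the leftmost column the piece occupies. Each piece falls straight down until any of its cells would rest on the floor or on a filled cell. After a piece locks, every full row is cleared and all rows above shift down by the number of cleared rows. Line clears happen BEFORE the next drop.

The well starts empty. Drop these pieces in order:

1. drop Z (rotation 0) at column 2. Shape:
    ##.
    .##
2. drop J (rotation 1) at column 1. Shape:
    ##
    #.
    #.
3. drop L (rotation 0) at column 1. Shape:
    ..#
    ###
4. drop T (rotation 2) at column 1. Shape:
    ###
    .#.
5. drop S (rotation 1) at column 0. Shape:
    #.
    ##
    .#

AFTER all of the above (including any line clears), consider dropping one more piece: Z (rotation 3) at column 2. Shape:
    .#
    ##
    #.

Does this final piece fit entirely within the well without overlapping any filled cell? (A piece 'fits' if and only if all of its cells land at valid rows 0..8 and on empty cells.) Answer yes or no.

Drop 1: Z rot0 at col 2 lands with bottom-row=0; cleared 0 line(s) (total 0); column heights now [0 0 2 2 1], max=2
Drop 2: J rot1 at col 1 lands with bottom-row=0; cleared 0 line(s) (total 0); column heights now [0 3 3 2 1], max=3
Drop 3: L rot0 at col 1 lands with bottom-row=3; cleared 0 line(s) (total 0); column heights now [0 4 4 5 1], max=5
Drop 4: T rot2 at col 1 lands with bottom-row=4; cleared 0 line(s) (total 0); column heights now [0 6 6 6 1], max=6
Drop 5: S rot1 at col 0 lands with bottom-row=6; cleared 0 line(s) (total 0); column heights now [9 8 6 6 1], max=9
Test piece Z rot3 at col 2 (width 2): heights before test = [9 8 6 6 1]; fits = True

Answer: yes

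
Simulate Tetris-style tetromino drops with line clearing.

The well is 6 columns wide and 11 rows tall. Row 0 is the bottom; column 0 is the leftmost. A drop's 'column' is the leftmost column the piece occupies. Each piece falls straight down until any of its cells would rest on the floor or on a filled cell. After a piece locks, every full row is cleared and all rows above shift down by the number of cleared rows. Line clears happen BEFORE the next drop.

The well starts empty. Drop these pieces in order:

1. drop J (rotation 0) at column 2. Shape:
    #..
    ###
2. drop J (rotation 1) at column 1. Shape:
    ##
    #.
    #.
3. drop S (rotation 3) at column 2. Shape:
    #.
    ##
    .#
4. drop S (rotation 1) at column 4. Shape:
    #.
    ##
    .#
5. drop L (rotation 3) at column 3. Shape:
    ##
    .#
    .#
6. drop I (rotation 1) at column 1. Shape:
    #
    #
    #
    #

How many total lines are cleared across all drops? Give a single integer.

Answer: 0

Derivation:
Drop 1: J rot0 at col 2 lands with bottom-row=0; cleared 0 line(s) (total 0); column heights now [0 0 2 1 1 0], max=2
Drop 2: J rot1 at col 1 lands with bottom-row=0; cleared 0 line(s) (total 0); column heights now [0 3 3 1 1 0], max=3
Drop 3: S rot3 at col 2 lands with bottom-row=2; cleared 0 line(s) (total 0); column heights now [0 3 5 4 1 0], max=5
Drop 4: S rot1 at col 4 lands with bottom-row=0; cleared 0 line(s) (total 0); column heights now [0 3 5 4 3 2], max=5
Drop 5: L rot3 at col 3 lands with bottom-row=3; cleared 0 line(s) (total 0); column heights now [0 3 5 6 6 2], max=6
Drop 6: I rot1 at col 1 lands with bottom-row=3; cleared 0 line(s) (total 0); column heights now [0 7 5 6 6 2], max=7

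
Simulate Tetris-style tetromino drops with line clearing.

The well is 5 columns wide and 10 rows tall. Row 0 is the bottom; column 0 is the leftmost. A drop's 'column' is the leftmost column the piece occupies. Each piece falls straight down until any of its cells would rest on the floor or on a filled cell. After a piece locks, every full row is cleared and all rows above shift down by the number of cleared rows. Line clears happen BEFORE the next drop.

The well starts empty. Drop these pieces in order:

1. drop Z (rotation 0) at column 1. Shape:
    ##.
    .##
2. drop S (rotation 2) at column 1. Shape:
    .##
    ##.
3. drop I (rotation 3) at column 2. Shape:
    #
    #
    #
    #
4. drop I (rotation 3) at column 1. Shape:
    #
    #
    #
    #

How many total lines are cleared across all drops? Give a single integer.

Answer: 0

Derivation:
Drop 1: Z rot0 at col 1 lands with bottom-row=0; cleared 0 line(s) (total 0); column heights now [0 2 2 1 0], max=2
Drop 2: S rot2 at col 1 lands with bottom-row=2; cleared 0 line(s) (total 0); column heights now [0 3 4 4 0], max=4
Drop 3: I rot3 at col 2 lands with bottom-row=4; cleared 0 line(s) (total 0); column heights now [0 3 8 4 0], max=8
Drop 4: I rot3 at col 1 lands with bottom-row=3; cleared 0 line(s) (total 0); column heights now [0 7 8 4 0], max=8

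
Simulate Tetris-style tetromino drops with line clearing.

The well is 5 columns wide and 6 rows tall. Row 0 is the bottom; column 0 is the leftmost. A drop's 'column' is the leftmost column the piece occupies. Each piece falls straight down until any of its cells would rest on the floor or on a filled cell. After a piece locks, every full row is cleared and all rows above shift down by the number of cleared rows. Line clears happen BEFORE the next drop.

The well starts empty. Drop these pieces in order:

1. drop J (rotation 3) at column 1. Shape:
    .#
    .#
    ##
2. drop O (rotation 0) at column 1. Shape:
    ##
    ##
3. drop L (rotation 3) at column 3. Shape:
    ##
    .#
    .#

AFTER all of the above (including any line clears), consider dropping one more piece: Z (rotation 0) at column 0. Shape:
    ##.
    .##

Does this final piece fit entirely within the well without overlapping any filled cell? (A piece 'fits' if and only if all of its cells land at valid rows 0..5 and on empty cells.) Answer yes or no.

Drop 1: J rot3 at col 1 lands with bottom-row=0; cleared 0 line(s) (total 0); column heights now [0 1 3 0 0], max=3
Drop 2: O rot0 at col 1 lands with bottom-row=3; cleared 0 line(s) (total 0); column heights now [0 5 5 0 0], max=5
Drop 3: L rot3 at col 3 lands with bottom-row=0; cleared 0 line(s) (total 0); column heights now [0 5 5 3 3], max=5
Test piece Z rot0 at col 0 (width 3): heights before test = [0 5 5 3 3]; fits = False

Answer: no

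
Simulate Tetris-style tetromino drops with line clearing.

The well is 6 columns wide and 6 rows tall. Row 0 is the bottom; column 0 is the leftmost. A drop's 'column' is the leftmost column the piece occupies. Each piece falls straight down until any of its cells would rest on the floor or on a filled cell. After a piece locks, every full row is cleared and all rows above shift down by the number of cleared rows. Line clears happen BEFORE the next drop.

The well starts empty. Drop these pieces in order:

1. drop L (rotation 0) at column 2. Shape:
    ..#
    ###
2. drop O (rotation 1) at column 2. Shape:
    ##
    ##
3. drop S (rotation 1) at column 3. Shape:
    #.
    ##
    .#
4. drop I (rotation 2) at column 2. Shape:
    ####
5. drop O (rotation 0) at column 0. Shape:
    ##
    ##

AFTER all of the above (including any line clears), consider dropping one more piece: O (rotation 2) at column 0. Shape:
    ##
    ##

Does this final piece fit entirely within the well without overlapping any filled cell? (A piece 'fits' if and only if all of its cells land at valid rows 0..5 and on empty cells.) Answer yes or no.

Drop 1: L rot0 at col 2 lands with bottom-row=0; cleared 0 line(s) (total 0); column heights now [0 0 1 1 2 0], max=2
Drop 2: O rot1 at col 2 lands with bottom-row=1; cleared 0 line(s) (total 0); column heights now [0 0 3 3 2 0], max=3
Drop 3: S rot1 at col 3 lands with bottom-row=2; cleared 0 line(s) (total 0); column heights now [0 0 3 5 4 0], max=5
Drop 4: I rot2 at col 2 lands with bottom-row=5; cleared 0 line(s) (total 0); column heights now [0 0 6 6 6 6], max=6
Drop 5: O rot0 at col 0 lands with bottom-row=0; cleared 0 line(s) (total 0); column heights now [2 2 6 6 6 6], max=6
Test piece O rot2 at col 0 (width 2): heights before test = [2 2 6 6 6 6]; fits = True

Answer: yes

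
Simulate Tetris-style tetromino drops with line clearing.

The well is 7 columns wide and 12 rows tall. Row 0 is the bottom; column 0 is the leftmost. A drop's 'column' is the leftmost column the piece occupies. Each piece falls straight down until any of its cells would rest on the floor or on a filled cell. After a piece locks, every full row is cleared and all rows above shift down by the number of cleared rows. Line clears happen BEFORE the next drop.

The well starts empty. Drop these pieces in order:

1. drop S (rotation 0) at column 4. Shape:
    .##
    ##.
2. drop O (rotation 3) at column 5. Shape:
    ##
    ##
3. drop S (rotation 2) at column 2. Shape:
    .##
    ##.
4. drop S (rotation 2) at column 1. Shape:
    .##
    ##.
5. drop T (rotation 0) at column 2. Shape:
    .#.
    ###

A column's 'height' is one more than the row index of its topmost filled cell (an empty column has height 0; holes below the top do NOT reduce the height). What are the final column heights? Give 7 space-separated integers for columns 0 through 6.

Drop 1: S rot0 at col 4 lands with bottom-row=0; cleared 0 line(s) (total 0); column heights now [0 0 0 0 1 2 2], max=2
Drop 2: O rot3 at col 5 lands with bottom-row=2; cleared 0 line(s) (total 0); column heights now [0 0 0 0 1 4 4], max=4
Drop 3: S rot2 at col 2 lands with bottom-row=0; cleared 0 line(s) (total 0); column heights now [0 0 1 2 2 4 4], max=4
Drop 4: S rot2 at col 1 lands with bottom-row=1; cleared 0 line(s) (total 0); column heights now [0 2 3 3 2 4 4], max=4
Drop 5: T rot0 at col 2 lands with bottom-row=3; cleared 0 line(s) (total 0); column heights now [0 2 4 5 4 4 4], max=5

Answer: 0 2 4 5 4 4 4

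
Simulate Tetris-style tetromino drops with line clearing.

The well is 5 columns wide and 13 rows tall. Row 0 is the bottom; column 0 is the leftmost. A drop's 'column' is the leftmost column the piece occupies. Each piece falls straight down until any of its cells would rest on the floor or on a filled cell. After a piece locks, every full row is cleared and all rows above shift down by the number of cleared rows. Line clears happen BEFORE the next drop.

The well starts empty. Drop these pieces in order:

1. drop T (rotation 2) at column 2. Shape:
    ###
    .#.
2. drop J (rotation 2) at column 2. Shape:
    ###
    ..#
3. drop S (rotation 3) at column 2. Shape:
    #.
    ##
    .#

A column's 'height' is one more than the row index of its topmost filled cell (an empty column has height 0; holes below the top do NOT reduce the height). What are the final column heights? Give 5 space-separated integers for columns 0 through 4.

Drop 1: T rot2 at col 2 lands with bottom-row=0; cleared 0 line(s) (total 0); column heights now [0 0 2 2 2], max=2
Drop 2: J rot2 at col 2 lands with bottom-row=2; cleared 0 line(s) (total 0); column heights now [0 0 4 4 4], max=4
Drop 3: S rot3 at col 2 lands with bottom-row=4; cleared 0 line(s) (total 0); column heights now [0 0 7 6 4], max=7

Answer: 0 0 7 6 4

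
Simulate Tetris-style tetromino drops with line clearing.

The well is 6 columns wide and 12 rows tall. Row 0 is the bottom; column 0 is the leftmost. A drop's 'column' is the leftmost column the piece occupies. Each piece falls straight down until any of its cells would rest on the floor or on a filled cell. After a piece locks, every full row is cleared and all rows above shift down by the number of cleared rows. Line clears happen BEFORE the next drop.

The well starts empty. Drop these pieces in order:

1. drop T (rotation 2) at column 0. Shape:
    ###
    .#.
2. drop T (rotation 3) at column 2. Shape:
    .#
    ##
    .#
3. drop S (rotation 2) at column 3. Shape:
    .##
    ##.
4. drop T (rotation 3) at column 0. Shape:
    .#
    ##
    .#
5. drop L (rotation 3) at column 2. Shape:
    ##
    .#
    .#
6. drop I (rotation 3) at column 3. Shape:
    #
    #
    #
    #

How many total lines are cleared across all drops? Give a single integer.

Answer: 0

Derivation:
Drop 1: T rot2 at col 0 lands with bottom-row=0; cleared 0 line(s) (total 0); column heights now [2 2 2 0 0 0], max=2
Drop 2: T rot3 at col 2 lands with bottom-row=1; cleared 0 line(s) (total 0); column heights now [2 2 3 4 0 0], max=4
Drop 3: S rot2 at col 3 lands with bottom-row=4; cleared 0 line(s) (total 0); column heights now [2 2 3 5 6 6], max=6
Drop 4: T rot3 at col 0 lands with bottom-row=2; cleared 0 line(s) (total 0); column heights now [4 5 3 5 6 6], max=6
Drop 5: L rot3 at col 2 lands with bottom-row=5; cleared 0 line(s) (total 0); column heights now [4 5 8 8 6 6], max=8
Drop 6: I rot3 at col 3 lands with bottom-row=8; cleared 0 line(s) (total 0); column heights now [4 5 8 12 6 6], max=12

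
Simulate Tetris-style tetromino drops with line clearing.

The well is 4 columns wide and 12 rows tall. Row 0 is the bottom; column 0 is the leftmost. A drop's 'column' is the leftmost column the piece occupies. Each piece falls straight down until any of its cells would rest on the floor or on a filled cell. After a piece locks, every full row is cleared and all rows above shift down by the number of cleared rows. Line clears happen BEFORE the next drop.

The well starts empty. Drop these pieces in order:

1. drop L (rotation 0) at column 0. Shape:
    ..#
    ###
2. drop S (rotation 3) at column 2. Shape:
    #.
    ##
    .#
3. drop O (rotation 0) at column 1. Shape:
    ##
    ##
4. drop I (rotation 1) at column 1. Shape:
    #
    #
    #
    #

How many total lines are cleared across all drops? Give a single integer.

Answer: 0

Derivation:
Drop 1: L rot0 at col 0 lands with bottom-row=0; cleared 0 line(s) (total 0); column heights now [1 1 2 0], max=2
Drop 2: S rot3 at col 2 lands with bottom-row=1; cleared 0 line(s) (total 0); column heights now [1 1 4 3], max=4
Drop 3: O rot0 at col 1 lands with bottom-row=4; cleared 0 line(s) (total 0); column heights now [1 6 6 3], max=6
Drop 4: I rot1 at col 1 lands with bottom-row=6; cleared 0 line(s) (total 0); column heights now [1 10 6 3], max=10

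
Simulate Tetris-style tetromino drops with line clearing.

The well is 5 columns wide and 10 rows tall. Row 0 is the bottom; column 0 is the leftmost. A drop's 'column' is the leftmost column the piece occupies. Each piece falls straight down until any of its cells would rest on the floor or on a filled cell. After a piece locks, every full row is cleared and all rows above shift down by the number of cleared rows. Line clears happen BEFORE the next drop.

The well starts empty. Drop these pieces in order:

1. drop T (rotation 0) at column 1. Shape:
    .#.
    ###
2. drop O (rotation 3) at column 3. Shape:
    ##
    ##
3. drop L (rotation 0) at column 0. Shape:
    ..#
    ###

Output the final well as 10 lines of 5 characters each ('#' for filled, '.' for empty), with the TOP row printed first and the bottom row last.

Answer: .....
.....
.....
.....
.....
.....
.....
..#..
..###
.###.

Derivation:
Drop 1: T rot0 at col 1 lands with bottom-row=0; cleared 0 line(s) (total 0); column heights now [0 1 2 1 0], max=2
Drop 2: O rot3 at col 3 lands with bottom-row=1; cleared 0 line(s) (total 0); column heights now [0 1 2 3 3], max=3
Drop 3: L rot0 at col 0 lands with bottom-row=2; cleared 1 line(s) (total 1); column heights now [0 1 3 2 2], max=3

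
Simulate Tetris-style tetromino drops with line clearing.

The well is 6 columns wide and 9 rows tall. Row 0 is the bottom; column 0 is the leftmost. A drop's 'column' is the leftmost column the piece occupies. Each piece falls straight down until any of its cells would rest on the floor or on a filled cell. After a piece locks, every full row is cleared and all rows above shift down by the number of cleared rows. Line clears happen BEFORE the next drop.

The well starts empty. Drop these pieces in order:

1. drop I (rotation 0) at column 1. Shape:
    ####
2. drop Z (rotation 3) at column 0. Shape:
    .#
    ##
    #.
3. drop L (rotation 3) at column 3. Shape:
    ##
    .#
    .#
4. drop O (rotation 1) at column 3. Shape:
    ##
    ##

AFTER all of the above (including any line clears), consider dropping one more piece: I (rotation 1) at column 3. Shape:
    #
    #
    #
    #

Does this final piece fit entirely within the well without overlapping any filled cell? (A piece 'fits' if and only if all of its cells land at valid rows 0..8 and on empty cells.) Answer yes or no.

Drop 1: I rot0 at col 1 lands with bottom-row=0; cleared 0 line(s) (total 0); column heights now [0 1 1 1 1 0], max=1
Drop 2: Z rot3 at col 0 lands with bottom-row=0; cleared 0 line(s) (total 0); column heights now [2 3 1 1 1 0], max=3
Drop 3: L rot3 at col 3 lands with bottom-row=1; cleared 0 line(s) (total 0); column heights now [2 3 1 4 4 0], max=4
Drop 4: O rot1 at col 3 lands with bottom-row=4; cleared 0 line(s) (total 0); column heights now [2 3 1 6 6 0], max=6
Test piece I rot1 at col 3 (width 1): heights before test = [2 3 1 6 6 0]; fits = False

Answer: no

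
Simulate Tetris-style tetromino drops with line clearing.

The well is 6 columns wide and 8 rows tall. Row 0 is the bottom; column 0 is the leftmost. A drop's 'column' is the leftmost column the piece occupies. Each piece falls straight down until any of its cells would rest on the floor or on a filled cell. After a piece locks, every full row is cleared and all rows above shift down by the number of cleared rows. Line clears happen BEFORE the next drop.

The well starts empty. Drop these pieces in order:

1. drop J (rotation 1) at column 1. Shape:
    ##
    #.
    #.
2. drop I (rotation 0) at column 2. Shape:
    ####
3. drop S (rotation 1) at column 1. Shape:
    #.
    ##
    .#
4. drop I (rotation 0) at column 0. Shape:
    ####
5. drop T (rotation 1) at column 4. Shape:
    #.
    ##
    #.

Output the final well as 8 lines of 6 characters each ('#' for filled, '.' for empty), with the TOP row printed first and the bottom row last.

Drop 1: J rot1 at col 1 lands with bottom-row=0; cleared 0 line(s) (total 0); column heights now [0 3 3 0 0 0], max=3
Drop 2: I rot0 at col 2 lands with bottom-row=3; cleared 0 line(s) (total 0); column heights now [0 3 4 4 4 4], max=4
Drop 3: S rot1 at col 1 lands with bottom-row=4; cleared 0 line(s) (total 0); column heights now [0 7 6 4 4 4], max=7
Drop 4: I rot0 at col 0 lands with bottom-row=7; cleared 0 line(s) (total 0); column heights now [8 8 8 8 4 4], max=8
Drop 5: T rot1 at col 4 lands with bottom-row=4; cleared 0 line(s) (total 0); column heights now [8 8 8 8 7 6], max=8

Answer: ####..
.#..#.
.##.##
..#.#.
..####
.##...
.#....
.#....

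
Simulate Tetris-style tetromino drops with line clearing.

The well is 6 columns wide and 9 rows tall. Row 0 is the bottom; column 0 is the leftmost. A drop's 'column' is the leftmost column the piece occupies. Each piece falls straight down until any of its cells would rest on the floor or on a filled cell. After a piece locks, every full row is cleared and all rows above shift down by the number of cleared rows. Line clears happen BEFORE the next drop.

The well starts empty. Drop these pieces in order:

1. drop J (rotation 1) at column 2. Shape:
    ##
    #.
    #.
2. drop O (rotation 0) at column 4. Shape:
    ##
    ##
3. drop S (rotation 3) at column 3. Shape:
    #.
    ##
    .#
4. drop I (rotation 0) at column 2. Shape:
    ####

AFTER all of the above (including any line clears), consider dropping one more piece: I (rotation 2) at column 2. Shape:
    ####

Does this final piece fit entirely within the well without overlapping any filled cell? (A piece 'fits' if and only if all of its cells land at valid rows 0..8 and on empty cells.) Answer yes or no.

Drop 1: J rot1 at col 2 lands with bottom-row=0; cleared 0 line(s) (total 0); column heights now [0 0 3 3 0 0], max=3
Drop 2: O rot0 at col 4 lands with bottom-row=0; cleared 0 line(s) (total 0); column heights now [0 0 3 3 2 2], max=3
Drop 3: S rot3 at col 3 lands with bottom-row=2; cleared 0 line(s) (total 0); column heights now [0 0 3 5 4 2], max=5
Drop 4: I rot0 at col 2 lands with bottom-row=5; cleared 0 line(s) (total 0); column heights now [0 0 6 6 6 6], max=6
Test piece I rot2 at col 2 (width 4): heights before test = [0 0 6 6 6 6]; fits = True

Answer: yes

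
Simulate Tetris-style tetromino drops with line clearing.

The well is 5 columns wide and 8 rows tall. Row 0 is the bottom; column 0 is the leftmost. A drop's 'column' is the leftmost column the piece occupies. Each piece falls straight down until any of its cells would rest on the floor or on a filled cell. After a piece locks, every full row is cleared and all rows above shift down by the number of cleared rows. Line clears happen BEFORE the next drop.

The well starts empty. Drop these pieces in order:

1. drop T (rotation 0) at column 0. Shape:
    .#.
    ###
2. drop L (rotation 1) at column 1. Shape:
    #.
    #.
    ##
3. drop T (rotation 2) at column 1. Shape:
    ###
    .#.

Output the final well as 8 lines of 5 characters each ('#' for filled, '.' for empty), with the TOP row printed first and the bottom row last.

Drop 1: T rot0 at col 0 lands with bottom-row=0; cleared 0 line(s) (total 0); column heights now [1 2 1 0 0], max=2
Drop 2: L rot1 at col 1 lands with bottom-row=2; cleared 0 line(s) (total 0); column heights now [1 5 3 0 0], max=5
Drop 3: T rot2 at col 1 lands with bottom-row=4; cleared 0 line(s) (total 0); column heights now [1 6 6 6 0], max=6

Answer: .....
.....
.###.
.##..
.#...
.##..
.#...
###..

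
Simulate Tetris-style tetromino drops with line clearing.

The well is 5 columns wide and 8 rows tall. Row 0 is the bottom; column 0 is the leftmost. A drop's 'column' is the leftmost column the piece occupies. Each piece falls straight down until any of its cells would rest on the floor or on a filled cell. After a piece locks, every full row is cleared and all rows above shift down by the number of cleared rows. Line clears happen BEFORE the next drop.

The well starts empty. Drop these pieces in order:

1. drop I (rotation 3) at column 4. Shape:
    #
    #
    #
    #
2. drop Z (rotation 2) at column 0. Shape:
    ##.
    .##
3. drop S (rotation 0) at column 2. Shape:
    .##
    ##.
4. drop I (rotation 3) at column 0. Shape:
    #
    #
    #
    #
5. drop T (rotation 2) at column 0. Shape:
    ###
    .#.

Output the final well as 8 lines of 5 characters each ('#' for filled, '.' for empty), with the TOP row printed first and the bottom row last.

Drop 1: I rot3 at col 4 lands with bottom-row=0; cleared 0 line(s) (total 0); column heights now [0 0 0 0 4], max=4
Drop 2: Z rot2 at col 0 lands with bottom-row=0; cleared 0 line(s) (total 0); column heights now [2 2 1 0 4], max=4
Drop 3: S rot0 at col 2 lands with bottom-row=3; cleared 0 line(s) (total 0); column heights now [2 2 4 5 5], max=5
Drop 4: I rot3 at col 0 lands with bottom-row=2; cleared 0 line(s) (total 0); column heights now [6 2 4 5 5], max=6
Drop 5: T rot2 at col 0 lands with bottom-row=5; cleared 0 line(s) (total 0); column heights now [7 7 7 5 5], max=7

Answer: .....
###..
##...
#..##
#.###
#...#
##..#
.##.#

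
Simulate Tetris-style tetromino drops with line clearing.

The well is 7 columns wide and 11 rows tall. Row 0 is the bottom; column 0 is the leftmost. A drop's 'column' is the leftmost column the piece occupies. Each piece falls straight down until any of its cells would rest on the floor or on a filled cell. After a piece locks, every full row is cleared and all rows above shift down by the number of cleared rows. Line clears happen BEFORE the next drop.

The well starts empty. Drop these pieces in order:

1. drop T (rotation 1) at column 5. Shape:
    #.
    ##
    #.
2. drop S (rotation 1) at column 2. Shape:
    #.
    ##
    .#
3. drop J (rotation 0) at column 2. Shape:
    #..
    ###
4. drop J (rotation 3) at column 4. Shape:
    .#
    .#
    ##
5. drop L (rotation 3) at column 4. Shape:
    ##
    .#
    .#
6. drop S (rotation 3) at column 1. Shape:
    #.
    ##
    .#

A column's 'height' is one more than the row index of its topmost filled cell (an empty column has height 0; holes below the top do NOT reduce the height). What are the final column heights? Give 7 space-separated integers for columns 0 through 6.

Drop 1: T rot1 at col 5 lands with bottom-row=0; cleared 0 line(s) (total 0); column heights now [0 0 0 0 0 3 2], max=3
Drop 2: S rot1 at col 2 lands with bottom-row=0; cleared 0 line(s) (total 0); column heights now [0 0 3 2 0 3 2], max=3
Drop 3: J rot0 at col 2 lands with bottom-row=3; cleared 0 line(s) (total 0); column heights now [0 0 5 4 4 3 2], max=5
Drop 4: J rot3 at col 4 lands with bottom-row=4; cleared 0 line(s) (total 0); column heights now [0 0 5 4 5 7 2], max=7
Drop 5: L rot3 at col 4 lands with bottom-row=7; cleared 0 line(s) (total 0); column heights now [0 0 5 4 10 10 2], max=10
Drop 6: S rot3 at col 1 lands with bottom-row=5; cleared 0 line(s) (total 0); column heights now [0 8 7 4 10 10 2], max=10

Answer: 0 8 7 4 10 10 2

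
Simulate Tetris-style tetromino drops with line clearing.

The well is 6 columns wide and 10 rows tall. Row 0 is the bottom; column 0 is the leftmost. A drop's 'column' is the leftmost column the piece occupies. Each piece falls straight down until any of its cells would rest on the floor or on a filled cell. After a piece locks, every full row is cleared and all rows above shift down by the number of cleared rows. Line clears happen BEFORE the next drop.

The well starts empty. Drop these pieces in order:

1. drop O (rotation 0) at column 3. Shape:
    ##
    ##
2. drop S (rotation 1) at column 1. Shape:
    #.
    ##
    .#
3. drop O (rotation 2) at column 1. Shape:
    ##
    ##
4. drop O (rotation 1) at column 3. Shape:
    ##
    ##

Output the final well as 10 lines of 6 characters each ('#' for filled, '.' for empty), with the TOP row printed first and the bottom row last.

Answer: ......
......
......
......
......
.##...
.####.
.#.##.
.####.
..###.

Derivation:
Drop 1: O rot0 at col 3 lands with bottom-row=0; cleared 0 line(s) (total 0); column heights now [0 0 0 2 2 0], max=2
Drop 2: S rot1 at col 1 lands with bottom-row=0; cleared 0 line(s) (total 0); column heights now [0 3 2 2 2 0], max=3
Drop 3: O rot2 at col 1 lands with bottom-row=3; cleared 0 line(s) (total 0); column heights now [0 5 5 2 2 0], max=5
Drop 4: O rot1 at col 3 lands with bottom-row=2; cleared 0 line(s) (total 0); column heights now [0 5 5 4 4 0], max=5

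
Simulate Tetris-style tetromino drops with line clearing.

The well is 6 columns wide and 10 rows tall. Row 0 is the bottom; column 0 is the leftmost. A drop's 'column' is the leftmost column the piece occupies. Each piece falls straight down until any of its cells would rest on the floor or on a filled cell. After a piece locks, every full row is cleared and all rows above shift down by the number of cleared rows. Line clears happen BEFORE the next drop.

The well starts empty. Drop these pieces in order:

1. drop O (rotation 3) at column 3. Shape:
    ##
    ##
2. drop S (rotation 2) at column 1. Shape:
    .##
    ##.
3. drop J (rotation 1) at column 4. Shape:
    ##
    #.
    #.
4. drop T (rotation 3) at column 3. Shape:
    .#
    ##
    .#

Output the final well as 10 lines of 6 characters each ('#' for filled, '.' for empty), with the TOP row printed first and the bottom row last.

Drop 1: O rot3 at col 3 lands with bottom-row=0; cleared 0 line(s) (total 0); column heights now [0 0 0 2 2 0], max=2
Drop 2: S rot2 at col 1 lands with bottom-row=1; cleared 0 line(s) (total 0); column heights now [0 2 3 3 2 0], max=3
Drop 3: J rot1 at col 4 lands with bottom-row=2; cleared 0 line(s) (total 0); column heights now [0 2 3 3 5 5], max=5
Drop 4: T rot3 at col 3 lands with bottom-row=5; cleared 0 line(s) (total 0); column heights now [0 2 3 7 8 5], max=8

Answer: ......
......
....#.
...##.
....#.
....##
....#.
..###.
.####.
...##.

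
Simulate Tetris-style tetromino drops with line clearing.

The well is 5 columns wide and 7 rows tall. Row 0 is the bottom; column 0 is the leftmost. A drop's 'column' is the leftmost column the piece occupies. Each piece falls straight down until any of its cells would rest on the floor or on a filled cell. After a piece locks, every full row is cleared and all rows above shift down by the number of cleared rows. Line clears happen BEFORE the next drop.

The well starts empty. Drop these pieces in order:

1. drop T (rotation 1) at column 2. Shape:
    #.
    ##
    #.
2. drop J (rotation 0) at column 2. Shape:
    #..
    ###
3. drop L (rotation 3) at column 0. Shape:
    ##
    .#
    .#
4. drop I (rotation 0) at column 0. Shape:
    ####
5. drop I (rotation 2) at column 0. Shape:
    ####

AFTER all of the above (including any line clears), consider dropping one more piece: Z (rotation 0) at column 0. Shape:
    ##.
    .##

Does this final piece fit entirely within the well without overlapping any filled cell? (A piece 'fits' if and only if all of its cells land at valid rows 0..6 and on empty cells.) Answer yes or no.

Answer: no

Derivation:
Drop 1: T rot1 at col 2 lands with bottom-row=0; cleared 0 line(s) (total 0); column heights now [0 0 3 2 0], max=3
Drop 2: J rot0 at col 2 lands with bottom-row=3; cleared 0 line(s) (total 0); column heights now [0 0 5 4 4], max=5
Drop 3: L rot3 at col 0 lands with bottom-row=0; cleared 0 line(s) (total 0); column heights now [3 3 5 4 4], max=5
Drop 4: I rot0 at col 0 lands with bottom-row=5; cleared 0 line(s) (total 0); column heights now [6 6 6 6 4], max=6
Drop 5: I rot2 at col 0 lands with bottom-row=6; cleared 0 line(s) (total 0); column heights now [7 7 7 7 4], max=7
Test piece Z rot0 at col 0 (width 3): heights before test = [7 7 7 7 4]; fits = False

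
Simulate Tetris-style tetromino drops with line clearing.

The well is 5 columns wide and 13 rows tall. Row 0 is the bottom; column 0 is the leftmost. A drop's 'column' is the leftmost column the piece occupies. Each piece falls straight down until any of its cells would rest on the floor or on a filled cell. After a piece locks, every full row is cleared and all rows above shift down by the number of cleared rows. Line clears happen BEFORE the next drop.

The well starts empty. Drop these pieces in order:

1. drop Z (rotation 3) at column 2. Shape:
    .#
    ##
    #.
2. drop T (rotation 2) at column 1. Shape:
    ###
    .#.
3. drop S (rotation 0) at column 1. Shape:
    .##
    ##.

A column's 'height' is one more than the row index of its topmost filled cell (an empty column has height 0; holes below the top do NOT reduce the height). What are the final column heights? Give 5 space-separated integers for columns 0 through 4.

Answer: 0 5 6 6 0

Derivation:
Drop 1: Z rot3 at col 2 lands with bottom-row=0; cleared 0 line(s) (total 0); column heights now [0 0 2 3 0], max=3
Drop 2: T rot2 at col 1 lands with bottom-row=2; cleared 0 line(s) (total 0); column heights now [0 4 4 4 0], max=4
Drop 3: S rot0 at col 1 lands with bottom-row=4; cleared 0 line(s) (total 0); column heights now [0 5 6 6 0], max=6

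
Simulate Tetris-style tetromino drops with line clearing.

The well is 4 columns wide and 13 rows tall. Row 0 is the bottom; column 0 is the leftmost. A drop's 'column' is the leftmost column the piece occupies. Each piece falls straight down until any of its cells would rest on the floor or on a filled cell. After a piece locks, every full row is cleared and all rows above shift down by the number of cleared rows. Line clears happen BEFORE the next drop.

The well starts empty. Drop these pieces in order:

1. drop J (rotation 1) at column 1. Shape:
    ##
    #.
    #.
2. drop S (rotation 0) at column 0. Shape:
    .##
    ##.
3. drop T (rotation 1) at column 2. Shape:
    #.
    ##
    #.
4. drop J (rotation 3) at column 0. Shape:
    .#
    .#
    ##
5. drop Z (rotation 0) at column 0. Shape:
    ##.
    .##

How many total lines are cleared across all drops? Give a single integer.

Answer: 0

Derivation:
Drop 1: J rot1 at col 1 lands with bottom-row=0; cleared 0 line(s) (total 0); column heights now [0 3 3 0], max=3
Drop 2: S rot0 at col 0 lands with bottom-row=3; cleared 0 line(s) (total 0); column heights now [4 5 5 0], max=5
Drop 3: T rot1 at col 2 lands with bottom-row=5; cleared 0 line(s) (total 0); column heights now [4 5 8 7], max=8
Drop 4: J rot3 at col 0 lands with bottom-row=5; cleared 0 line(s) (total 0); column heights now [6 8 8 7], max=8
Drop 5: Z rot0 at col 0 lands with bottom-row=8; cleared 0 line(s) (total 0); column heights now [10 10 9 7], max=10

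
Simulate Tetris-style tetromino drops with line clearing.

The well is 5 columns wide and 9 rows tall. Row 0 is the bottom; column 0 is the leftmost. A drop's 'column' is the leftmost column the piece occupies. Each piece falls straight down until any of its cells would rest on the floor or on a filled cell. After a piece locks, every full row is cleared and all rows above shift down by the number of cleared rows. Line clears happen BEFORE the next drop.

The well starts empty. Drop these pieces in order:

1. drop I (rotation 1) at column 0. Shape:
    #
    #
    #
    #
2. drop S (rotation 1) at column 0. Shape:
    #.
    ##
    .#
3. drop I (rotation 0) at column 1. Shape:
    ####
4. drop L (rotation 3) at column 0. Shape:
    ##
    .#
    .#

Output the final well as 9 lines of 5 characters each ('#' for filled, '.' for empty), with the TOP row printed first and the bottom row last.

Drop 1: I rot1 at col 0 lands with bottom-row=0; cleared 0 line(s) (total 0); column heights now [4 0 0 0 0], max=4
Drop 2: S rot1 at col 0 lands with bottom-row=3; cleared 0 line(s) (total 0); column heights now [6 5 0 0 0], max=6
Drop 3: I rot0 at col 1 lands with bottom-row=5; cleared 1 line(s) (total 1); column heights now [5 5 0 0 0], max=5
Drop 4: L rot3 at col 0 lands with bottom-row=5; cleared 0 line(s) (total 1); column heights now [8 8 0 0 0], max=8

Answer: .....
##...
.#...
.#...
##...
##...
#....
#....
#....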